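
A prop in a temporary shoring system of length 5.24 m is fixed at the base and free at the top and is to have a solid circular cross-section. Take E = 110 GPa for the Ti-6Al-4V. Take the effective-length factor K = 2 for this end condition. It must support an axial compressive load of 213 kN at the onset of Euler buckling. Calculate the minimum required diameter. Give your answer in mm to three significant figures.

L_e = K·L = 2 × 5.24 = 10.48 m
Required I = P_cr·L_e²/(π²E) = 2.130×10^5 × 10.48² / (π² × 1.10×10^11) = 2.155×10^-5 m⁴
I_req = 2.155×10^7 mm⁴
Solid circle: I = πd⁴/64  ⇒  d = (64I/π)^(1/4) = (64×2.155×10^7/π)^(1/4) = 145 mm

d ≈ 145 mm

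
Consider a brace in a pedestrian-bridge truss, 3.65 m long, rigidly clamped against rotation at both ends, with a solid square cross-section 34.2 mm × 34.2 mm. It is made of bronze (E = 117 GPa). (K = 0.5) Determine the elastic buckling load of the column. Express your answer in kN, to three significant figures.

P_cr ≈ 39.5 kN

I = a⁴/12 = 34.2⁴/12 = 1.140×10^5 mm⁴
I = 1.140×10^5 mm⁴ = 1.140×10^-7 m⁴
Effective length L_e = K·L = 0.5 × 3.65 = 1.825 m
P_cr = π²EI / L_e² = π² × 117×10⁹ × 1.140×10^-7 / 1.825² = 3.953×10^4 N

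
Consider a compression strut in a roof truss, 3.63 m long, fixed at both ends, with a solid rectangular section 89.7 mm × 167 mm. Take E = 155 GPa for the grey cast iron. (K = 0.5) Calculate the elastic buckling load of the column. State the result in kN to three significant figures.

P_cr ≈ 4660 kN

Buckling occurs about the weak axis: I_min = h·b³/12 with b = 89.7 mm (the shorter side).
I_min = 167×89.7³/12 = 1.004×10^7 mm⁴
I = 1.004×10^7 mm⁴ = 1.004×10^-5 m⁴
Effective length L_e = K·L = 0.5 × 3.63 = 1.815 m
P_cr = π²EI / L_e² = π² × 155×10⁹ × 1.004×10^-5 / 1.815² = 4.664×10^6 N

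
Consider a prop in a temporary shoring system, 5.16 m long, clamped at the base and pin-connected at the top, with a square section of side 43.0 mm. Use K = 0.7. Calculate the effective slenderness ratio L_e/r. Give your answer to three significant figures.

λ ≈ 291

For a square r = a/√12 = 43.0/√12 = 12.41 mm
L_e = K·L = 0.7 × 5.16 m = 3.612 m = 3612.0 mm
λ = L_e / r_min = 3612.0 / 12.41 = 291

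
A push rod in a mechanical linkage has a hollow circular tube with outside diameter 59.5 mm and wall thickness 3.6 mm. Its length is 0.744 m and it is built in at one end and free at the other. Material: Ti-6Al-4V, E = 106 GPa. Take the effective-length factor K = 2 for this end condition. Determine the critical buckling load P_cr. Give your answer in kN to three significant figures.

Inner diameter d_i = 59.5 − 2×3.6 = 52.30 mm
I = π(d_o⁴ − d_i⁴)/64 = π(59.5⁴ − 52.30⁴)/64 = 2.480×10^5 mm⁴
I = 2.480×10^5 mm⁴ = 2.480×10^-7 m⁴
Effective length L_e = K·L = 2 × 0.744 = 1.488 m
P_cr = π²EI / L_e² = π² × 106×10⁹ × 2.480×10^-7 / 1.488² = 1.172×10^5 N

P_cr ≈ 117 kN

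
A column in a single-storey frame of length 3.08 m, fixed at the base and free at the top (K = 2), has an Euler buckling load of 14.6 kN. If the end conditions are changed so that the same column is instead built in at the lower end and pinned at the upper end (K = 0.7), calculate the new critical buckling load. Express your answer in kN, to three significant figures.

P_cr ∝ 1/K², so P_cr,new = P_cr,old × (K_old/K_new)² = 14.6 × (2/0.7)²
= 14.6 × 8.163 = 119 kN

P_cr ≈ 119 kN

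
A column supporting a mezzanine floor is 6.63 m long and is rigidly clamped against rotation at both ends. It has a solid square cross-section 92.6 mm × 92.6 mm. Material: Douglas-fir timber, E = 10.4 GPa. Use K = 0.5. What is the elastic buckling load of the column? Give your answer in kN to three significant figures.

P_cr ≈ 57.2 kN

I = a⁴/12 = 92.6⁴/12 = 6.127×10^6 mm⁴
I = 6.127×10^6 mm⁴ = 6.127×10^-6 m⁴
Effective length L_e = K·L = 0.5 × 6.63 = 3.315 m
P_cr = π²EI / L_e² = π² × 10.4×10⁹ × 6.127×10^-6 / 3.315² = 5.723×10^4 N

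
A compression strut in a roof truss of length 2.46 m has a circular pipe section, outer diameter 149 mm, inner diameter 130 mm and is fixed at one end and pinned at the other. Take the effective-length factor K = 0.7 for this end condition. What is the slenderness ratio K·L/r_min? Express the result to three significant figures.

λ ≈ 34.8

d_o = 149 mm, d_i = 130 mm
I = π(d_o⁴ − d_i⁴)/64 = π(149⁴ − 130.0⁴)/64 = 1.017×10^7 mm⁴
A = 4.163×10^3 mm²;  r_min = √(I/A) = √(1.017×10^7/4.163×10^3) = 49.43 mm
L_e = K·L = 0.7 × 2.46 m = 1.722 m = 1722.0 mm
λ = L_e / r_min = 1722.0 / 49.43 = 34.8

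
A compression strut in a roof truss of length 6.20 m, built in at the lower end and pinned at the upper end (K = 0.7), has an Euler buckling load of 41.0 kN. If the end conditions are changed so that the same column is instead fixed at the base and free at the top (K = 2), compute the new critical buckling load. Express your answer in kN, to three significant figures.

P_cr ≈ 5.02 kN

P_cr ∝ 1/K², so P_cr,new = P_cr,old × (K_old/K_new)² = 41.0 × (0.7/2)²
= 41.0 × 0.1225 = 5.02 kN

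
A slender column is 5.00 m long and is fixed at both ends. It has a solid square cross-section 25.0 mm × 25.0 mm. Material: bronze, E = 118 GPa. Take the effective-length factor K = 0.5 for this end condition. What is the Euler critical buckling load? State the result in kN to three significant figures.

P_cr ≈ 6.07 kN

I = a⁴/12 = 25.0⁴/12 = 3.255×10^4 mm⁴
I = 3.255×10^4 mm⁴ = 3.255×10^-8 m⁴
Effective length L_e = K·L = 0.5 × 5.00 = 2.500 m
P_cr = π²EI / L_e² = π² × 118×10⁹ × 3.255×10^-8 / 2.500² = 6.066×10^3 N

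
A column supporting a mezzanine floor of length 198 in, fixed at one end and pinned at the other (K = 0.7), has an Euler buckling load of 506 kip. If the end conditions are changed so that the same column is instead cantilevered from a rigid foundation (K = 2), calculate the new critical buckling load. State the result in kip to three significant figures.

P_cr ≈ 62.0 kip

P_cr ∝ 1/K², so P_cr,new = P_cr,old × (K_old/K_new)² = 506 × (0.7/2)²
= 506 × 0.1225 = 62.0 kip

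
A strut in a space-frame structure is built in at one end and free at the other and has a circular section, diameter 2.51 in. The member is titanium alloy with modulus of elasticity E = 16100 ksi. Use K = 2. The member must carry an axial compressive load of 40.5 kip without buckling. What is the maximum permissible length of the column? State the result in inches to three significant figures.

L_max ≈ 43.7 in

I = πd⁴/64 = π×2.51⁴/64 = 1.948 in⁴
At the buckling limit P_cr = P = 4.050×10^4 lb
From P_cr = π²EI/(K·L)²:  L = (1/K)·√(π²EI/P_cr) = (1/2)·√(π²×1.61×10^7×1.948/4.050×10^4)
L = 43.7 in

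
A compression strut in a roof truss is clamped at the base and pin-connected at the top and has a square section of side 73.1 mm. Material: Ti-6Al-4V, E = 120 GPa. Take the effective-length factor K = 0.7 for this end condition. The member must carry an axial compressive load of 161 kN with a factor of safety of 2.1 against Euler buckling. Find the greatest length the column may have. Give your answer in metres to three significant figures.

L_max ≈ 4.12 m

I = a⁴/12 = 73.1⁴/12 = 2.380×10^6 mm⁴
I = 2.380×10^-6 m⁴
Required critical load P_cr = n·P = 2.1 × 161 = 338.1 kN = 3.381×10^5 N
From P_cr = π²EI/(K·L)²:  L = (1/K)·√(π²EI/P_cr) = (1/0.7)·√(π²×1.20×10^11×2.380×10^-6/3.381×10^5)
L = 4.12 m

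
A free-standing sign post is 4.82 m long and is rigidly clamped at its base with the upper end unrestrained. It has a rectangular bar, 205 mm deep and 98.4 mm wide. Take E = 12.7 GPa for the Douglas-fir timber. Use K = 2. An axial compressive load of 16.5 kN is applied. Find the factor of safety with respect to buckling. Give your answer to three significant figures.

Buckling occurs about the weak axis: I_min = h·b³/12 with b = 98.4 mm (the shorter side).
I_min = 205×98.4³/12 = 1.628×10^7 mm⁴
I = 1.628×10^7 mm⁴ = 1.628×10^-5 m⁴
Effective length L_e = K·L = 2 × 4.82 = 9.640 m
P_cr = π²EI / L_e² = π² × 12.7×10⁹ × 1.628×10^-5 / 9.640² = 2.195×10^4 N
Factor of safety n = P_cr / P = 21.954 / 16.5 = 1.33

n ≈ 1.33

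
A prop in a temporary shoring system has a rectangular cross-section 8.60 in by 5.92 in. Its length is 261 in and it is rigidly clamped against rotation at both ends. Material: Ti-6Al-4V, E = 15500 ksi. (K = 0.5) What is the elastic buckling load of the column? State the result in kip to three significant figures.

Buckling occurs about the weak axis: I_min = h·b³/12 with b = 5.92 in (the shorter side).
I_min = 8.60×5.92³/12 = 148.7 in⁴
Effective length L_e = K·L = 0.5 × 261 = 130.5 in
P_cr = π²EI / L_e² = π² × 15500×10³ × 148.7 / 130.5² = 1.336×10^6 lb

P_cr ≈ 1340 kip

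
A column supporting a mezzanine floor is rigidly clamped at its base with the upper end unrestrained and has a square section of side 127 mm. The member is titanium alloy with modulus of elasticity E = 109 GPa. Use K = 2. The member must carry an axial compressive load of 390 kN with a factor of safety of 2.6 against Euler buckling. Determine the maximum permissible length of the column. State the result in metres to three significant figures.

I = a⁴/12 = 127⁴/12 = 2.168×10^7 mm⁴
I = 2.168×10^-5 m⁴
Required critical load P_cr = n·P = 2.6 × 390 = 1014 kN = 1.014×10^6 N
From P_cr = π²EI/(K·L)²:  L = (1/K)·√(π²EI/P_cr) = (1/2)·√(π²×1.09×10^11×2.168×10^-5/1.014×10^6)
L = 2.40 m

L_max ≈ 2.40 m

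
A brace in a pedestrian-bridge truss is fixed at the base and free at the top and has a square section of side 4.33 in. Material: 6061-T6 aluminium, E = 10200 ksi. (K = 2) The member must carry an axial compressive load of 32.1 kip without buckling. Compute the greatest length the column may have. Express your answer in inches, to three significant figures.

I = a⁴/12 = 4.33⁴/12 = 29.29 in⁴
At the buckling limit P_cr = P = 3.210×10^4 lb
From P_cr = π²EI/(K·L)²:  L = (1/K)·√(π²EI/P_cr) = (1/2)·√(π²×1.02×10^7×29.29/3.210×10^4)
L = 152 in

L_max ≈ 152 in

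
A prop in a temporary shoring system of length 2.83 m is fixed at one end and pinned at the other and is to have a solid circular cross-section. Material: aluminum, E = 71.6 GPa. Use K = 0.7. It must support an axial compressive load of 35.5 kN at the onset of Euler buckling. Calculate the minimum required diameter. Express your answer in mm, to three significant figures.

d ≈ 44.8 mm

L_e = K·L = 0.7 × 2.83 = 1.981 m
Required I = P_cr·L_e²/(π²E) = 3.550×10^4 × 1.981² / (π² × 7.16×10^10) = 1.971×10^-7 m⁴
I_req = 1.971×10^5 mm⁴
Solid circle: I = πd⁴/64  ⇒  d = (64I/π)^(1/4) = (64×1.971×10^5/π)^(1/4) = 44.8 mm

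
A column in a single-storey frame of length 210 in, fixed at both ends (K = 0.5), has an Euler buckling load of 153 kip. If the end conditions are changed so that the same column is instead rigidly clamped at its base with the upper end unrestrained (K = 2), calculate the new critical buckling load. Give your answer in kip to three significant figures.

P_cr ≈ 9.56 kip

P_cr ∝ 1/K², so P_cr,new = P_cr,old × (K_old/K_new)² = 153 × (0.5/2)²
= 153 × 0.06250 = 9.56 kip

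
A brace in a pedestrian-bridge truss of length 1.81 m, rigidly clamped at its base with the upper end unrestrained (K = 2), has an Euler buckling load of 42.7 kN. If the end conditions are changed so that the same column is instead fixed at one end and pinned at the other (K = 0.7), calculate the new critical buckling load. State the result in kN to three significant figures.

P_cr ∝ 1/K², so P_cr,new = P_cr,old × (K_old/K_new)² = 42.7 × (2/0.7)²
= 42.7 × 8.163 = 349 kN

P_cr ≈ 349 kN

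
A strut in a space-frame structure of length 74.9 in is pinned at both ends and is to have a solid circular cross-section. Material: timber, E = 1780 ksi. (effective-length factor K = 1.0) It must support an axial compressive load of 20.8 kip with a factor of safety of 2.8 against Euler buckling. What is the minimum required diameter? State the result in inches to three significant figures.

Required P_cr = n·P = 2.8 × 20.8 = 58.24 kip
L_e = K·L = 1 × 74.9 = 74.90 in
Required I = P_cr·L_e²/(π²E) = 5.824×10^4 × 74.90² / (π² × 1.78×10^6) = 18.60 in⁴
Solid circle: I = πd⁴/64  ⇒  d = (64I/π)^(1/4) = (64×18.60/π)^(1/4) = 4.41 in

d ≈ 4.41 in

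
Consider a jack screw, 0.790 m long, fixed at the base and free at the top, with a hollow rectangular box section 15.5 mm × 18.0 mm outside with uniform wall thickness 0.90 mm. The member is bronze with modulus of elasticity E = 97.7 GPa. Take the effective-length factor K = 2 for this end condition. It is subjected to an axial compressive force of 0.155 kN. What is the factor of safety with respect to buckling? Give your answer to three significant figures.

n ≈ 5.27

Inner dimensions: h_i = 18.0 − 2×0.90 = 16.20 mm, b_i = 15.5 − 2×0.90 = 13.70 mm
Weak-axis I_min = (h_o·b_o³ − h_i·b_i³)/12 with b_o = 15.5, b_i = 13.70 mm (shorter outer/inner sides).
I_min = (18.0×15.5³ − 16.20×13.70³)/12 = 2.114×10^3 mm⁴
I = 2.114×10^3 mm⁴ = 2.114×10^-9 m⁴
Effective length L_e = K·L = 2 × 0.790 = 1.580 m
P_cr = π²EI / L_e² = π² × 97.7×10⁹ × 2.114×10^-9 / 1.580² = 816.7 N
Factor of safety n = P_cr / P = 0.81674 / 0.155 = 5.27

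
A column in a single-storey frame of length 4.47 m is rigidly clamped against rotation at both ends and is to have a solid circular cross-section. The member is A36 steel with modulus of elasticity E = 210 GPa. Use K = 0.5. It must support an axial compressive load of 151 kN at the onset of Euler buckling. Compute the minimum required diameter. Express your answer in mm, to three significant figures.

L_e = K·L = 0.5 × 4.47 = 2.235 m
Required I = P_cr·L_e²/(π²E) = 1.510×10^5 × 2.235² / (π² × 2.10×10^11) = 3.639×10^-7 m⁴
I_req = 3.639×10^5 mm⁴
Solid circle: I = πd⁴/64  ⇒  d = (64I/π)^(1/4) = (64×3.639×10^5/π)^(1/4) = 52.2 mm

d ≈ 52.2 mm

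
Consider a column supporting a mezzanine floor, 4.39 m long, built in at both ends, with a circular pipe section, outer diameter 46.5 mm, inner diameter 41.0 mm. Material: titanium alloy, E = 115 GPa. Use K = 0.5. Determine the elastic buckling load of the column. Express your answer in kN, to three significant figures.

d_o = 46.5 mm, d_i = 41.0 mm
I = π(d_o⁴ − d_i⁴)/64 = π(46.5⁴ − 41.00⁴)/64 = 9.079×10^4 mm⁴
I = 9.079×10^4 mm⁴ = 9.079×10^-8 m⁴
Effective length L_e = K·L = 0.5 × 4.39 = 2.195 m
P_cr = π²EI / L_e² = π² × 115×10⁹ × 9.079×10^-8 / 2.195² = 2.139×10^4 N

P_cr ≈ 21.4 kN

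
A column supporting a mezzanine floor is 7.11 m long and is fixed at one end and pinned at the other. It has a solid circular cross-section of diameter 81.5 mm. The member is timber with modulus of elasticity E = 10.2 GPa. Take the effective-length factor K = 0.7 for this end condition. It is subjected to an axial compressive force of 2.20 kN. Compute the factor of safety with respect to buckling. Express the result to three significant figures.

I = πd⁴/64 = π×81.5⁴/64 = 2.166×10^6 mm⁴
I = 2.166×10^6 mm⁴ = 2.166×10^-6 m⁴
Effective length L_e = K·L = 0.7 × 7.11 = 4.977 m
P_cr = π²EI / L_e² = π² × 10.2×10⁹ × 2.166×10^-6 / 4.977² = 8.802×10^3 N
Factor of safety n = P_cr / P = 8.8017 / 2.20 = 4.00

n ≈ 4.00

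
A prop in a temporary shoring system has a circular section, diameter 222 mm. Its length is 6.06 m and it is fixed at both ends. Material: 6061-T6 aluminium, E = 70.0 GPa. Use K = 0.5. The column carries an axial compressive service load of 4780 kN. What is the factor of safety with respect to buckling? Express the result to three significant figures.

n ≈ 1.88

I = πd⁴/64 = π×222⁴/64 = 1.192×10^8 mm⁴
I = 1.192×10^8 mm⁴ = 1.192×10^-4 m⁴
Effective length L_e = K·L = 0.5 × 6.06 = 3.030 m
P_cr = π²EI / L_e² = π² × 70.0×10⁹ × 1.192×10^-4 / 3.030² = 8.972×10^6 N
Factor of safety n = P_cr / P = 8972.1 / 4780 = 1.88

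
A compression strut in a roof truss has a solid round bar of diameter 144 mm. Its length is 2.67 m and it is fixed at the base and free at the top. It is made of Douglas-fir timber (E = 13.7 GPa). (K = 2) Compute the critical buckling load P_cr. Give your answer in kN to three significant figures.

P_cr ≈ 100 kN

I = πd⁴/64 = π×144⁴/64 = 2.111×10^7 mm⁴
I = 2.111×10^7 mm⁴ = 2.111×10^-5 m⁴
Effective length L_e = K·L = 2 × 2.67 = 5.340 m
P_cr = π²EI / L_e² = π² × 13.7×10⁹ × 2.111×10^-5 / 5.340² = 1.001×10^5 N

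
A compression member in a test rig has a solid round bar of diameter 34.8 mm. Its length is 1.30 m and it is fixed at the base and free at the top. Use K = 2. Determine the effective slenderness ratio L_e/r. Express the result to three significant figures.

For a solid circle r = d/4 = 34.8/4 = 8.700 mm
L_e = K·L = 2 × 1.30 m = 2.600 m = 2600.0 mm
λ = L_e / r_min = 2600.0 / 8.700 = 299

λ ≈ 299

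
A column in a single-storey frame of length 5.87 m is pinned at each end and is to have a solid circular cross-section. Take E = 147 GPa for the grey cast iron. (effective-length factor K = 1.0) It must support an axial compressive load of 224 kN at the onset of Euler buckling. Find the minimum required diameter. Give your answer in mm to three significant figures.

d ≈ 102 mm

L_e = K·L = 1 × 5.87 = 5.870 m
Required I = P_cr·L_e²/(π²E) = 2.240×10^5 × 5.870² / (π² × 1.47×10^11) = 5.320×10^-6 m⁴
I_req = 5.320×10^6 mm⁴
Solid circle: I = πd⁴/64  ⇒  d = (64I/π)^(1/4) = (64×5.320×10^6/π)^(1/4) = 102 mm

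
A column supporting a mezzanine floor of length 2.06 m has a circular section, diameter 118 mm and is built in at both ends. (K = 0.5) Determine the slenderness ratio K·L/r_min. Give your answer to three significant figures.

I = πd⁴/64 = π×118⁴/64 = 9.517×10^6 mm⁴
A = 1.094×10^4 mm²;  r_min = √(I/A) = √(9.517×10^6/1.094×10^4) = 29.50 mm
L_e = K·L = 0.5 × 2.06 m = 1.030 m = 1030.0 mm
λ = L_e / r_min = 1030.0 / 29.50 = 34.9

λ ≈ 34.9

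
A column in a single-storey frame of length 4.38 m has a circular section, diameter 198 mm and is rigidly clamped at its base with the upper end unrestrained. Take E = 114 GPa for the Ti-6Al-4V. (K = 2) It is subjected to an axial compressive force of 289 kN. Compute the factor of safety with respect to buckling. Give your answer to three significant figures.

n ≈ 3.83

I = πd⁴/64 = π×198⁴/64 = 7.545×10^7 mm⁴
I = 7.545×10^7 mm⁴ = 7.545×10^-5 m⁴
Effective length L_e = K·L = 2 × 4.38 = 8.760 m
P_cr = π²EI / L_e² = π² × 114×10⁹ × 7.545×10^-5 / 8.760² = 1.106×10^6 N
Factor of safety n = P_cr / P = 1106.2 / 289 = 3.83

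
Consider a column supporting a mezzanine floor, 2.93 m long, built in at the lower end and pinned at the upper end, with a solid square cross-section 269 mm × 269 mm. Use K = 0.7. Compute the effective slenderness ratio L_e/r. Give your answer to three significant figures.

I = a⁴/12 = 269⁴/12 = 4.363×10^8 mm⁴
A = 7.236×10^4 mm²;  r_min = √(I/A) = √(4.363×10^8/7.236×10^4) = 77.65 mm
L_e = K·L = 0.7 × 2.93 m = 2.051 m = 2051.0 mm
λ = L_e / r_min = 2051.0 / 77.65 = 26.4

λ ≈ 26.4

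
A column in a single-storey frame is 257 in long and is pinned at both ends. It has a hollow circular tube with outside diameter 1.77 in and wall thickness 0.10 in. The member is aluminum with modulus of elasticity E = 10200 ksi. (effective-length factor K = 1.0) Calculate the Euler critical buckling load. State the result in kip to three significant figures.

P_cr ≈ 0.280 kip

Inner diameter d_i = 1.77 − 2×0.10 = 1.570 in
I = π(d_o⁴ − d_i⁴)/64 = π(1.77⁴ − 1.570⁴)/64 = 0.1836 in⁴
Effective length L_e = K·L = 1 × 257 = 257.0 in
P_cr = π²EI / L_e² = π² × 10200×10³ × 0.1836 / 257.0² = 279.8 lb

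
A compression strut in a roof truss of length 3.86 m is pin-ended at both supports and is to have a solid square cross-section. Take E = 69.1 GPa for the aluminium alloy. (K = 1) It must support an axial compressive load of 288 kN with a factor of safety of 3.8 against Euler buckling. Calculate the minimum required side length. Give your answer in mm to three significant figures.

Required P_cr = n·P = 3.8 × 288 = 1094 kN
L_e = K·L = 1 × 3.86 = 3.860 m
Required I = P_cr·L_e²/(π²E) = 1.094×10^6 × 3.860² / (π² × 6.91×10^10) = 2.391×10^-5 m⁴
I_req = 2.391×10^7 mm⁴
Solid square: I = a⁴/12  ⇒  a = (12I)^(1/4) = (12×2.391×10^7)^(1/4) = 130 mm

a ≈ 130 mm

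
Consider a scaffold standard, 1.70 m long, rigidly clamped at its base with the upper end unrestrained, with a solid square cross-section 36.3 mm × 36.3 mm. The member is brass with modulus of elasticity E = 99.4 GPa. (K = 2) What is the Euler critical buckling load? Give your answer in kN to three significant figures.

I = a⁴/12 = 36.3⁴/12 = 1.447×10^5 mm⁴
I = 1.447×10^5 mm⁴ = 1.447×10^-7 m⁴
Effective length L_e = K·L = 2 × 1.70 = 3.400 m
P_cr = π²EI / L_e² = π² × 99.4×10⁹ × 1.447×10^-7 / 3.400² = 1.228×10^4 N

P_cr ≈ 12.3 kN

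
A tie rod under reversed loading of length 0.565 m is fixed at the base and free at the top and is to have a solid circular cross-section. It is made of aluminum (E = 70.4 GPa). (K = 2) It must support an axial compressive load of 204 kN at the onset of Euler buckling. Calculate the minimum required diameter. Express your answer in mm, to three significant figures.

d ≈ 52.6 mm

L_e = K·L = 2 × 0.565 = 1.130 m
Required I = P_cr·L_e²/(π²E) = 2.040×10^5 × 1.130² / (π² × 7.04×10^10) = 3.749×10^-7 m⁴
I_req = 3.749×10^5 mm⁴
Solid circle: I = πd⁴/64  ⇒  d = (64I/π)^(1/4) = (64×3.749×10^5/π)^(1/4) = 52.6 mm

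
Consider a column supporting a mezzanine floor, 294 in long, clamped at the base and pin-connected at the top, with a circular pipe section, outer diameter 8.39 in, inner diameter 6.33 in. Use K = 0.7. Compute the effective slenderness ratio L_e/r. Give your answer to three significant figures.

λ ≈ 78.3

d_o = 8.39 in, d_i = 6.33 in
I = π(d_o⁴ − d_i⁴)/64 = π(8.39⁴ − 6.330⁴)/64 = 164.4 in⁴
A = 23.82 in²;  r_min = √(I/A) = √(164.4/23.82) = 2.628 in
L_e = K·L = 0.7 × 294 = 205.8 in
λ = L_e / r_min = 205.80 / 2.628 = 78.3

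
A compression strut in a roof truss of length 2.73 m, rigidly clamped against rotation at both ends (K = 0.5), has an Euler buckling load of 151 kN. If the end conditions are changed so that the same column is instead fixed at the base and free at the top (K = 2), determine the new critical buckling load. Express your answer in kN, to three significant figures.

P_cr ≈ 9.44 kN

P_cr ∝ 1/K², so P_cr,new = P_cr,old × (K_old/K_new)² = 151 × (0.5/2)²
= 151 × 0.06250 = 9.44 kN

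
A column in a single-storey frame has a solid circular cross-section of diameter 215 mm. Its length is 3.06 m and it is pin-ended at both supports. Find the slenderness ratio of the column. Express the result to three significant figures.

λ ≈ 56.9

For a solid circle r = d/4 = 215/4 = 53.75 mm
L_e = K·L = 1 × 3.06 m = 3.060 m = 3060.0 mm
λ = L_e / r_min = 3060.0 / 53.75 = 56.9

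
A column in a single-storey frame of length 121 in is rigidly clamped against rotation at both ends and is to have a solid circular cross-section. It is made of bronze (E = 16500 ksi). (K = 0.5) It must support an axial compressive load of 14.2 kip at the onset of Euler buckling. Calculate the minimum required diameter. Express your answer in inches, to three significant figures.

d ≈ 1.60 in

L_e = K·L = 0.5 × 121 = 60.50 in
Required I = P_cr·L_e²/(π²E) = 1.420×10^4 × 60.50² / (π² × 1.65×10^7) = 0.3192 in⁴
Solid circle: I = πd⁴/64  ⇒  d = (64I/π)^(1/4) = (64×0.3192/π)^(1/4) = 1.60 in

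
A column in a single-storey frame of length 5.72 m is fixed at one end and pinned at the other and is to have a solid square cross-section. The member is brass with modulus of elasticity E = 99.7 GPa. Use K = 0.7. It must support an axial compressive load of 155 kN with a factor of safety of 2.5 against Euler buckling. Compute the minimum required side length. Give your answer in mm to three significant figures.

Required P_cr = n·P = 2.5 × 155 = 387.5 kN
L_e = K·L = 0.7 × 5.72 = 4.004 m
Required I = P_cr·L_e²/(π²E) = 3.875×10^5 × 4.004² / (π² × 9.97×10^10) = 6.313×10^-6 m⁴
I_req = 6.313×10^6 mm⁴
Solid square: I = a⁴/12  ⇒  a = (12I)^(1/4) = (12×6.313×10^6)^(1/4) = 93.3 mm

a ≈ 93.3 mm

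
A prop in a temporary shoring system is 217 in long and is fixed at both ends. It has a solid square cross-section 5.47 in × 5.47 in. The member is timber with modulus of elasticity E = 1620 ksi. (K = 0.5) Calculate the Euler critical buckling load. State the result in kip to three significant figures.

P_cr ≈ 101 kip

I = a⁴/12 = 5.47⁴/12 = 74.61 in⁴
Effective length L_e = K·L = 0.5 × 217 = 108.5 in
P_cr = π²EI / L_e² = π² × 1620×10³ × 74.61 / 108.5² = 1.013×10^5 lb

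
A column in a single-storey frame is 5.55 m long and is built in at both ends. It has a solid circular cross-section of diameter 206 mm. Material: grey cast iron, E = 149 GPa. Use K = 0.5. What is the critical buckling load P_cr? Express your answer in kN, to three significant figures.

P_cr ≈ 16900 kN

I = πd⁴/64 = π×206⁴/64 = 8.840×10^7 mm⁴
I = 8.840×10^7 mm⁴ = 8.840×10^-5 m⁴
Effective length L_e = K·L = 0.5 × 5.55 = 2.775 m
P_cr = π²EI / L_e² = π² × 149×10⁹ × 8.840×10^-5 / 2.775² = 1.688×10^7 N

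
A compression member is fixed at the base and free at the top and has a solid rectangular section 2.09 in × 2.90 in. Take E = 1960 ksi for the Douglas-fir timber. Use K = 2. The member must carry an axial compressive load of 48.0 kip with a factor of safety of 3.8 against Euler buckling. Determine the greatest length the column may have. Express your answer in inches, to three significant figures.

L_max ≈ 7.65 in

Buckling occurs about the weak axis: I_min = h·b³/12 with b = 2.09 in (the shorter side).
I_min = 2.90×2.09³/12 = 2.206 in⁴
Required critical load P_cr = n·P = 3.8 × 48.0 = 182.4 kip = 1.824×10^5 lb
From P_cr = π²EI/(K·L)²:  L = (1/K)·√(π²EI/P_cr) = (1/2)·√(π²×1.96×10^6×2.206/1.824×10^5)
L = 7.65 in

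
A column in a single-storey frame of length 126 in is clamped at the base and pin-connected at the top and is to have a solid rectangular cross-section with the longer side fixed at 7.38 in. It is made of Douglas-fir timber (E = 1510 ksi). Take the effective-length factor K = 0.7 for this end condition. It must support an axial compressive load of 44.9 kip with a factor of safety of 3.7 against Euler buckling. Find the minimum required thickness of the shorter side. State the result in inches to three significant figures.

b ≈ 5.20 in

Required P_cr = n·P = 3.7 × 44.9 = 166.1 kip
L_e = K·L = 0.7 × 126 = 88.20 in
Required I = P_cr·L_e²/(π²E) = 1.661×10^5 × 88.20² / (π² × 1.51×10^6) = 86.72 in⁴
Rectangle, weak axis: I_min = h·b³/12 with h = 7.38 in fixed  ⇒  b = (12I/h)^(1/3) = 5.20 in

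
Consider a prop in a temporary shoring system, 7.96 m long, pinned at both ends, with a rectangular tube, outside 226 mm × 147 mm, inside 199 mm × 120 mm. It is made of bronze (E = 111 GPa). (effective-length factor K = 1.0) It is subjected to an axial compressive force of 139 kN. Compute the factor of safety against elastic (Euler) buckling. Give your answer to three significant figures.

Weak-axis I_min = (h_o·b_o³ − h_i·b_i³)/12 with b_o = 147, b_i = 120.0 mm (shorter outer/inner sides).
I_min = (226×147³ − 199.0×120.0³)/12 = 3.117×10^7 mm⁴
I = 3.117×10^7 mm⁴ = 3.117×10^-5 m⁴
Effective length L_e = K·L = 1 × 7.96 = 7.960 m
P_cr = π²EI / L_e² = π² × 111×10⁹ × 3.117×10^-5 / 7.960² = 5.389×10^5 N
Factor of safety n = P_cr / P = 538.91 / 139 = 3.88

n ≈ 3.88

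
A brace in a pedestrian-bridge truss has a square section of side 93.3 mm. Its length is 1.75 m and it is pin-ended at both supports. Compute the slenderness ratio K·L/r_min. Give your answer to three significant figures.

I = a⁴/12 = 93.3⁴/12 = 6.315×10^6 mm⁴
A = 8.705×10^3 mm²;  r_min = √(I/A) = √(6.315×10^6/8.705×10^3) = 26.93 mm
L_e = K·L = 1 × 1.75 m = 1.750 m = 1750.0 mm
λ = L_e / r_min = 1750.0 / 26.93 = 65.0

λ ≈ 65.0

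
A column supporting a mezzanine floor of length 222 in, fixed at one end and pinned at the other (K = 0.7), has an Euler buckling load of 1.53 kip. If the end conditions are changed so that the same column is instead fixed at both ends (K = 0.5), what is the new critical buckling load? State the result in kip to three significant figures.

P_cr ∝ 1/K², so P_cr,new = P_cr,old × (K_old/K_new)² = 1.53 × (0.7/0.5)²
= 1.53 × 1.960 = 3.00 kip

P_cr ≈ 3.00 kip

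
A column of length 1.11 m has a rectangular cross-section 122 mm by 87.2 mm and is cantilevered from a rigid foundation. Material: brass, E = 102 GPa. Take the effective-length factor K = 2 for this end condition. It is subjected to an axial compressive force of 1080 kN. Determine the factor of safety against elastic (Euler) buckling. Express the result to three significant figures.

n ≈ 1.27

Buckling occurs about the weak axis: I_min = h·b³/12 with b = 87.2 mm (the shorter side).
I_min = 122×87.2³/12 = 6.741×10^6 mm⁴
I = 6.741×10^6 mm⁴ = 6.741×10^-6 m⁴
Effective length L_e = K·L = 2 × 1.11 = 2.220 m
P_cr = π²EI / L_e² = π² × 102×10⁹ × 6.741×10^-6 / 2.220² = 1.377×10^6 N
Factor of safety n = P_cr / P = 1377.0 / 1080 = 1.27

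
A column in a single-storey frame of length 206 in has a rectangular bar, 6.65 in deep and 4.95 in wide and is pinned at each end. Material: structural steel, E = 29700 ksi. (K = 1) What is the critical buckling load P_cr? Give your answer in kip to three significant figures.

P_cr ≈ 464 kip

Buckling occurs about the weak axis: I_min = h·b³/12 with b = 4.95 in (the shorter side).
I_min = 6.65×4.95³/12 = 67.21 in⁴
Effective length L_e = K·L = 1 × 206 = 206.0 in
P_cr = π²EI / L_e² = π² × 29700×10³ × 67.21 / 206.0² = 4.643×10^5 lb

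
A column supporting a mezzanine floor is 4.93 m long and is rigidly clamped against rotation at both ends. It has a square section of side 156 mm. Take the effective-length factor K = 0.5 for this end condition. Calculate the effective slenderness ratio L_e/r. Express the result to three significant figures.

I = a⁴/12 = 156⁴/12 = 4.935×10^7 mm⁴
A = 2.434×10^4 mm²;  r_min = √(I/A) = √(4.935×10^7/2.434×10^4) = 45.03 mm
L_e = K·L = 0.5 × 4.93 m = 2.465 m = 2465.0 mm
λ = L_e / r_min = 2465.0 / 45.03 = 54.7

λ ≈ 54.7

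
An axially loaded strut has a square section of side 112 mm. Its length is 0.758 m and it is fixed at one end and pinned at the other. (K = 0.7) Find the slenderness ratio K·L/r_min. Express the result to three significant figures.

λ ≈ 16.4

For a square r = a/√12 = 112/√12 = 32.33 mm
L_e = K·L = 0.7 × 0.758 m = 0.5306 m = 530.60 mm
λ = L_e / r_min = 530.60 / 32.33 = 16.4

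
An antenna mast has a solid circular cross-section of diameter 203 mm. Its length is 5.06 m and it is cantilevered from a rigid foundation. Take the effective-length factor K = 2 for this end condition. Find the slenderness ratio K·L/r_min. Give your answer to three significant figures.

For a solid circle r = d/4 = 203/4 = 50.75 mm
L_e = K·L = 2 × 5.06 m = 10.12 m = 10120 mm
λ = L_e / r_min = 10120 / 50.75 = 199

λ ≈ 199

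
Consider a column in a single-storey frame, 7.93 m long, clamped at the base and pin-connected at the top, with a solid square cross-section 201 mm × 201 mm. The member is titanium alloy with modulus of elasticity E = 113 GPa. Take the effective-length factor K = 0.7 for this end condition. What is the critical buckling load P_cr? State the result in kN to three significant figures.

I = a⁴/12 = 201⁴/12 = 1.360×10^8 mm⁴
I = 1.360×10^8 mm⁴ = 1.360×10^-4 m⁴
Effective length L_e = K·L = 0.7 × 7.93 = 5.551 m
P_cr = π²EI / L_e² = π² × 113×10⁹ × 1.360×10^-4 / 5.551² = 4.923×10^6 N

P_cr ≈ 4920 kN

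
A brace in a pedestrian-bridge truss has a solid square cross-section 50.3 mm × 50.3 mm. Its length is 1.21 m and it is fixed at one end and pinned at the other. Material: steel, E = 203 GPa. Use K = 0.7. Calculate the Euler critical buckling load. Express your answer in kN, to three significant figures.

I = a⁴/12 = 50.3⁴/12 = 5.334×10^5 mm⁴
I = 5.334×10^5 mm⁴ = 5.334×10^-7 m⁴
Effective length L_e = K·L = 0.7 × 1.21 = 0.8470 m
P_cr = π²EI / L_e² = π² × 203×10⁹ × 5.334×10^-7 / 0.8470² = 1.490×10^6 N

P_cr ≈ 1490 kN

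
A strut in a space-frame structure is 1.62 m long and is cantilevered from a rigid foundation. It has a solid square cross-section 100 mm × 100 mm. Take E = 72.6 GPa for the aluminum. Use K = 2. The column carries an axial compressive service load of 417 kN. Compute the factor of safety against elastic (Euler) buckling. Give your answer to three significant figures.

n ≈ 1.36

I = a⁴/12 = 100⁴/12 = 8.333×10^6 mm⁴
I = 8.333×10^6 mm⁴ = 8.333×10^-6 m⁴
Effective length L_e = K·L = 2 × 1.62 = 3.240 m
P_cr = π²EI / L_e² = π² × 72.6×10⁹ × 8.333×10^-6 / 3.240² = 5.688×10^5 N
Factor of safety n = P_cr / P = 568.81 / 417 = 1.36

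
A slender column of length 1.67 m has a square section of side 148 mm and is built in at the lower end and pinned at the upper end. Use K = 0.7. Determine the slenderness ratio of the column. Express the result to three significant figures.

For a square r = a/√12 = 148/√12 = 42.72 mm
L_e = K·L = 0.7 × 1.67 m = 1.169 m = 1169.0 mm
λ = L_e / r_min = 1169.0 / 42.72 = 27.4

λ ≈ 27.4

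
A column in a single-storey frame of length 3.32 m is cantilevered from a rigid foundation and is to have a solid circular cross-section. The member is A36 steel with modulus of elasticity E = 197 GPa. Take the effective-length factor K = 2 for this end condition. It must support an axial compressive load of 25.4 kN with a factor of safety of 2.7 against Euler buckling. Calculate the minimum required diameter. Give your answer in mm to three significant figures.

Required P_cr = n·P = 2.7 × 25.4 = 68.58 kN
L_e = K·L = 2 × 3.32 = 6.640 m
Required I = P_cr·L_e²/(π²E) = 6.858×10^4 × 6.640² / (π² × 1.97×10^11) = 1.555×10^-6 m⁴
I_req = 1.555×10^6 mm⁴
Solid circle: I = πd⁴/64  ⇒  d = (64I/π)^(1/4) = (64×1.555×10^6/π)^(1/4) = 75.0 mm

d ≈ 75.0 mm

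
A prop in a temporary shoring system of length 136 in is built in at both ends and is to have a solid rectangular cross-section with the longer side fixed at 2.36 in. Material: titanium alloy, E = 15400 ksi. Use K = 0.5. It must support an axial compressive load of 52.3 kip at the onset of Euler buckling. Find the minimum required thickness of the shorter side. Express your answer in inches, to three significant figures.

b ≈ 2.01 in

L_e = K·L = 0.5 × 136 = 68.00 in
Required I = P_cr·L_e²/(π²E) = 5.230×10^4 × 68.00² / (π² × 1.54×10^7) = 1.591 in⁴
Rectangle, weak axis: I_min = h·b³/12 with h = 2.36 in fixed  ⇒  b = (12I/h)^(1/3) = 2.01 in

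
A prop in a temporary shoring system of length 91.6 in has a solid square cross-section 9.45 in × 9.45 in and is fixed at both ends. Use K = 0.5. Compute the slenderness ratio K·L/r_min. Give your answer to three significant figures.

For a square r = a/√12 = 9.45/√12 = 2.728 in
L_e = K·L = 0.5 × 91.6 = 45.80 in
λ = L_e / r_min = 45.800 / 2.728 = 16.8

λ ≈ 16.8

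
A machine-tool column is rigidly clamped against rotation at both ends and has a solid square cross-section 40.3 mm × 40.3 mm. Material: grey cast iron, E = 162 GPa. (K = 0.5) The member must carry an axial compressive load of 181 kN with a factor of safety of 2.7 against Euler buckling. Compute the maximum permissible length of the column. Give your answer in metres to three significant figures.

L_max ≈ 1.70 m

I = a⁴/12 = 40.3⁴/12 = 2.198×10^5 mm⁴
I = 2.198×10^-7 m⁴
Required critical load P_cr = n·P = 2.7 × 181 = 488.7 kN = 4.887×10^5 N
From P_cr = π²EI/(K·L)²:  L = (1/K)·√(π²EI/P_cr) = (1/0.5)·√(π²×1.62×10^11×2.198×10^-7/4.887×10^5)
L = 1.70 m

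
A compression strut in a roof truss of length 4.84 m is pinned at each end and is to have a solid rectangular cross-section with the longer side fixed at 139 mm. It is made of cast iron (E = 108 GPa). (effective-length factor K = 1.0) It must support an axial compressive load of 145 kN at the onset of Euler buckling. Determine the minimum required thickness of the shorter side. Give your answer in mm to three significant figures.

b ≈ 65.0 mm

L_e = K·L = 1 × 4.84 = 4.840 m
Required I = P_cr·L_e²/(π²E) = 1.450×10^5 × 4.840² / (π² × 1.08×10^11) = 3.187×10^-6 m⁴
I_req = 3.187×10^6 mm⁴
Rectangle, weak axis: I_min = h·b³/12 with h = 139 mm fixed  ⇒  b = (12I/h)^(1/3) = 65.0 mm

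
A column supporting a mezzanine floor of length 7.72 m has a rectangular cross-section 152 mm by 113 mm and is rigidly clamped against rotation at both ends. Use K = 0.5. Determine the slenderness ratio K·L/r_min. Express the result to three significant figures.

For a rectangle r_min = b/√12 = 113/√12 = 32.62 mm
L_e = K·L = 0.5 × 7.72 m = 3.860 m = 3860.0 mm
λ = L_e / r_min = 3860.0 / 32.62 = 118

λ ≈ 118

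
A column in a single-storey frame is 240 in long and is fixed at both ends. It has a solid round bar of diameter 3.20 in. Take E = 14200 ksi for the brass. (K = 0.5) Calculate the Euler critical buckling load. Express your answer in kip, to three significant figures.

P_cr ≈ 50.1 kip

I = πd⁴/64 = π×3.20⁴/64 = 5.147 in⁴
Effective length L_e = K·L = 0.5 × 240 = 120.0 in
P_cr = π²EI / L_e² = π² × 14200×10³ × 5.147 / 120.0² = 5.010×10^4 lb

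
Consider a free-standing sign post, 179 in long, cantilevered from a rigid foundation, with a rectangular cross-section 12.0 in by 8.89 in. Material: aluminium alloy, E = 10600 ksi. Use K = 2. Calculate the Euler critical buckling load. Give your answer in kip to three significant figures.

Buckling occurs about the weak axis: I_min = h·b³/12 with b = 8.89 in (the shorter side).
I_min = 12.0×8.89³/12 = 702.6 in⁴
Effective length L_e = K·L = 2 × 179 = 358.0 in
P_cr = π²EI / L_e² = π² × 10600×10³ × 702.6 / 358.0² = 5.735×10^5 lb

P_cr ≈ 574 kip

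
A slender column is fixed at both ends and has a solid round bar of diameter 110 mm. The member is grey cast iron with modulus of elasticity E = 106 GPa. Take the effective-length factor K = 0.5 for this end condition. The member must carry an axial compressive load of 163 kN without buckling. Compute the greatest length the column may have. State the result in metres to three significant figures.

L_max ≈ 13.6 m

I = πd⁴/64 = π×110⁴/64 = 7.187×10^6 mm⁴
I = 7.187×10^-6 m⁴
At the buckling limit P_cr = P = 1.630×10^5 N
From P_cr = π²EI/(K·L)²:  L = (1/K)·√(π²EI/P_cr) = (1/0.5)·√(π²×1.06×10^11×7.187×10^-6/1.630×10^5)
L = 13.6 m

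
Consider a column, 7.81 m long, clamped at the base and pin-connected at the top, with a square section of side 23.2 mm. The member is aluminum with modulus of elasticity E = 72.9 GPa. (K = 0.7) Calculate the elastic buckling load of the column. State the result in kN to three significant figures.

P_cr ≈ 0.581 kN

I = a⁴/12 = 23.2⁴/12 = 2.414×10^4 mm⁴
I = 2.414×10^4 mm⁴ = 2.414×10^-8 m⁴
Effective length L_e = K·L = 0.7 × 7.81 = 5.467 m
P_cr = π²EI / L_e² = π² × 72.9×10⁹ × 2.414×10^-8 / 5.467² = 581.2 N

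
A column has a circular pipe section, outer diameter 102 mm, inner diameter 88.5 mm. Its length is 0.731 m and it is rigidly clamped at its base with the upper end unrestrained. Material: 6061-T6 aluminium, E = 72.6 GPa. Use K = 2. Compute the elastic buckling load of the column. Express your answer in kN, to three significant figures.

P_cr ≈ 772 kN

d_o = 102 mm, d_i = 88.5 mm
I = π(d_o⁴ − d_i⁴)/64 = π(102⁴ − 88.50⁴)/64 = 2.302×10^6 mm⁴
I = 2.302×10^6 mm⁴ = 2.302×10^-6 m⁴
Effective length L_e = K·L = 2 × 0.731 = 1.462 m
P_cr = π²EI / L_e² = π² × 72.6×10⁹ × 2.302×10^-6 / 1.462² = 7.717×10^5 N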